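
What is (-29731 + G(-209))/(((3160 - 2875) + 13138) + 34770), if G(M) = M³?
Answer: -9159060/48193 ≈ -190.05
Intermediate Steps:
(-29731 + G(-209))/(((3160 - 2875) + 13138) + 34770) = (-29731 + (-209)³)/(((3160 - 2875) + 13138) + 34770) = (-29731 - 9129329)/((285 + 13138) + 34770) = -9159060/(13423 + 34770) = -9159060/48193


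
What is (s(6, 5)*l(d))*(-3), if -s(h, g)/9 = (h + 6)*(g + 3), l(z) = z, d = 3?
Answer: 7776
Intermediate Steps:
s(h, g) = -9*(3 + g)*(6 + h) (s(h, g) = -9*(h + 6)*(g + 3) = -9*(6 + h)*(3 + g) = -9*(3 + g)*(6 + h))
(s(6, 5)*l(d))*(-3) = ((-162 - 54*5 - 27*6 - 9*5*6)*3)*(-3) = ((-162 - 270 - 162 - 270)*3)*(-3) = -864*3*(-3) = -2592*(-3) = 7776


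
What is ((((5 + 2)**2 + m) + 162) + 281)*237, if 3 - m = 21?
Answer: 112338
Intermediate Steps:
m = -18 (m = 3 - 1*21 = 3 - 21 = -18)
((((5 + 2)**2 + m) + 162) + 281)*237 = ((((5 + 2)**2 - 18) + 162) + 281)*237 = (((7**2 - 18) + 162) + 281)*237 = (((49 - 18) + 162) + 281)*237 = ((31 + 162) + 281)*237 = (193 + 281)*237 = 474*237 = 112338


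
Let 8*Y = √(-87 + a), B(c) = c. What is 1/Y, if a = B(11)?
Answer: -4*I*√19/19 ≈ -0.91766*I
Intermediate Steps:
a = 11
Y = I*√19/4 (Y = √(-87 + 11)/8 = √(-76)/8 = (2*I*√19)/8 = I*√19/4 ≈ 1.0897*I)
1/Y = 1/(I*√19/4) = -4*I*√19/19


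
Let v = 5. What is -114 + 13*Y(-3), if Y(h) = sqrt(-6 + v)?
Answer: -114 + 13*I ≈ -114.0 + 13.0*I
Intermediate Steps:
Y(h) = I (Y(h) = sqrt(-6 + 5) = sqrt(-1) = I)
-114 + 13*Y(-3) = -114 + 13*I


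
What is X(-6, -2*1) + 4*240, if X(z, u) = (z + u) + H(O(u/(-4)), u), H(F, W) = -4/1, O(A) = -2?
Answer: 948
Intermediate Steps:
H(F, W) = -4 (H(F, W) = -4*1 = -4)
X(z, u) = -4 + u + z (X(z, u) = (z + u) - 4 = (u + z) - 4 = -4 + u + z)
X(-6, -2*1) + 4*240 = (-4 - 2*1 - 6) + 4*240 = (-4 - 2 - 6) + 960 = -12 + 960 = 948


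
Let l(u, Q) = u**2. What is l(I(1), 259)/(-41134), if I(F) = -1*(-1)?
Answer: -1/41134 ≈ -2.4311e-5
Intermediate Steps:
I(F) = 1
l(I(1), 259)/(-41134) = 1**2/(-41134) = 1*(-1/41134) = -1/41134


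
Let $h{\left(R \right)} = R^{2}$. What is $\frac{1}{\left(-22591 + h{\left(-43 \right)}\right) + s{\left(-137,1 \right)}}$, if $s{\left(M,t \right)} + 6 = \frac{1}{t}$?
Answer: $- \frac{1}{20747} \approx -4.82 \cdot 10^{-5}$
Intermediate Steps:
$s{\left(M,t \right)} = -6 + \frac{1}{t}$
$\frac{1}{\left(-22591 + h{\left(-43 \right)}\right) + s{\left(-137,1 \right)}} = \frac{1}{\left(-22591 + \left(-43\right)^{2}\right) - \left(6 - 1^{-1}\right)} = \frac{1}{\left(-22591 + 1849\right) + \left(-6 + 1\right)} = \frac{1}{-20742 - 5} = \frac{1}{-20747} = - \frac{1}{20747}$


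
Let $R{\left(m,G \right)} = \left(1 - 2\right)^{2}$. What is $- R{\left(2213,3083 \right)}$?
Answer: $-1$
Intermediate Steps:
$R{\left(m,G \right)} = 1$ ($R{\left(m,G \right)} = \left(-1\right)^{2} = 1$)
$- R{\left(2213,3083 \right)} = \left(-1\right) 1 = -1$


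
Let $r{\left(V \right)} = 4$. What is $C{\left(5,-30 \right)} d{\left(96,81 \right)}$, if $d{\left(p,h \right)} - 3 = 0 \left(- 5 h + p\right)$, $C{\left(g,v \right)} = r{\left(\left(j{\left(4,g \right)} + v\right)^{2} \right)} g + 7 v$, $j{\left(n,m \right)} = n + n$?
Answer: $-570$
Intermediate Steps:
$j{\left(n,m \right)} = 2 n$
$C{\left(g,v \right)} = 4 g + 7 v$
$d{\left(p,h \right)} = 3$ ($d{\left(p,h \right)} = 3 + 0 \left(- 5 h + p\right) = 3 + 0 \left(p - 5 h\right) = 3 + 0 = 3$)
$C{\left(5,-30 \right)} d{\left(96,81 \right)} = \left(4 \cdot 5 + 7 \left(-30\right)\right) 3 = \left(20 - 210\right) 3 = \left(-190\right) 3 = -570$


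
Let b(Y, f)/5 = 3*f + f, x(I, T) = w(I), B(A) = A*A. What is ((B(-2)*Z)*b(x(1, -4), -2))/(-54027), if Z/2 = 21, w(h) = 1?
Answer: 2240/18009 ≈ 0.12438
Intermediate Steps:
Z = 42 (Z = 2*21 = 42)
B(A) = A²
x(I, T) = 1
b(Y, f) = 20*f (b(Y, f) = 5*(3*f + f) = 5*(4*f) = 20*f)
((B(-2)*Z)*b(x(1, -4), -2))/(-54027) = (((-2)²*42)*(20*(-2)))/(-54027) = ((4*42)*(-40))*(-1/54027) = (168*(-40))*(-1/54027) = -6720*(-1/54027) = 2240/18009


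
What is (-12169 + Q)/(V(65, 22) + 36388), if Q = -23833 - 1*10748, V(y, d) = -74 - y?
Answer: -46750/36249 ≈ -1.2897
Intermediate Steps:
Q = -34581 (Q = -23833 - 10748 = -34581)
(-12169 + Q)/(V(65, 22) + 36388) = (-12169 - 34581)/((-74 - 1*65) + 36388) = -46750/((-74 - 65) + 36388) = -46750/(-139 + 36388) = -46750/36249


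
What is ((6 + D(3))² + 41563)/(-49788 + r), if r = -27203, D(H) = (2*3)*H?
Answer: -42139/76991 ≈ -0.54732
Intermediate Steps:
D(H) = 6*H
((6 + D(3))² + 41563)/(-49788 + r) = ((6 + 6*3)² + 41563)/(-49788 - 27203) = ((6 + 18)² + 41563)/(-76991) = (24² + 41563)*(-1/76991) = (576 + 41563)*(-1/76991) = 42139*(-1/76991) = -42139/76991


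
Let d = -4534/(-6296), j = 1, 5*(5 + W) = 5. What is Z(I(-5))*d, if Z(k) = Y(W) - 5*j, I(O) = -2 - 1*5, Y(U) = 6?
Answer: 2267/3148 ≈ 0.72014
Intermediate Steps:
W = -4 (W = -5 + (⅕)*5 = -5 + 1 = -4)
d = 2267/3148 (d = -4534*(-1/6296) = 2267/3148 ≈ 0.72014)
I(O) = -7 (I(O) = -2 - 5 = -7)
Z(k) = 1 (Z(k) = 6 - 5*1 = 6 - 5 = 1)
Z(I(-5))*d = 1*(2267/3148) = 2267/3148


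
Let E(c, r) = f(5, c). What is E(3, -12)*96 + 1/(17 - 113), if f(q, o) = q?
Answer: 46079/96 ≈ 479.99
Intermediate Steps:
E(c, r) = 5
E(3, -12)*96 + 1/(17 - 113) = 5*96 + 1/(17 - 113) = 480 + 1/(-96) = 480 - 1/96 = 46079/96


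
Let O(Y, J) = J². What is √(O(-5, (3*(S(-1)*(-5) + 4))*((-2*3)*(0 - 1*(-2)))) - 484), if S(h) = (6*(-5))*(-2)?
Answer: 2*√28387463 ≈ 10656.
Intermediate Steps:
S(h) = 60 (S(h) = -30*(-2) = 60)
√(O(-5, (3*(S(-1)*(-5) + 4))*((-2*3)*(0 - 1*(-2)))) - 484) = √(((3*(60*(-5) + 4))*((-2*3)*(0 - 1*(-2))))² - 484) = √(((3*(-300 + 4))*(-6*(0 + 2)))² - 484) = √(((3*(-296))*(-6*2))² - 484) = √((-888*(-12))² - 484) = √(10656² - 484) = √(113550336 - 484) = √113549852 = 2*√28387463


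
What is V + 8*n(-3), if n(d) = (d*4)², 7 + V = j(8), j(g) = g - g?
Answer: 1145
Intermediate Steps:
j(g) = 0
V = -7 (V = -7 + 0 = -7)
n(d) = 16*d² (n(d) = (4*d)² = 16*d²)
V + 8*n(-3) = -7 + 8*(16*(-3)²) = -7 + 8*(16*9) = -7 + 8*144 = -7 + 1152 = 1145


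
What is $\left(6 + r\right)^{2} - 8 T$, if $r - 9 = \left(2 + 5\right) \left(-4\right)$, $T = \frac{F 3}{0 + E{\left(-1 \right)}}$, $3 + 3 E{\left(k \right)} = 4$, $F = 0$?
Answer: $169$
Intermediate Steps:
$E{\left(k \right)} = \frac{1}{3}$ ($E{\left(k \right)} = -1 + \frac{1}{3} \cdot 4 = -1 + \frac{4}{3} = \frac{1}{3}$)
$T = 0$ ($T = \frac{0 \cdot 3}{0 + \frac{1}{3}} = 0 \frac{1}{\frac{1}{3}} = 0 \cdot 3 = 0$)
$r = -19$ ($r = 9 + \left(2 + 5\right) \left(-4\right) = 9 + 7 \left(-4\right) = 9 - 28 = -19$)
$\left(6 + r\right)^{2} - 8 T = \left(6 - 19\right)^{2} - 0 = \left(-13\right)^{2} + 0 = 169 + 0 = 169$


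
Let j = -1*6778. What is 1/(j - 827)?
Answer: -1/7605 ≈ -0.00013149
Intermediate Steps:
j = -6778
1/(j - 827) = 1/(-6778 - 827) = 1/(-7605) = -1/7605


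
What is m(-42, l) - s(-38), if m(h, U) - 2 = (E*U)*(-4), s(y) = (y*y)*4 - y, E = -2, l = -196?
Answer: -7380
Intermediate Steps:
s(y) = -y + 4*y**2 (s(y) = y**2*4 - y = 4*y**2 - y = -y + 4*y**2)
m(h, U) = 2 + 8*U (m(h, U) = 2 - 2*U*(-4) = 2 + 8*U)
m(-42, l) - s(-38) = (2 + 8*(-196)) - (-38)*(-1 + 4*(-38)) = (2 - 1568) - (-38)*(-1 - 152) = -1566 - (-38)*(-153) = -1566 - 1*5814 = -1566 - 5814 = -7380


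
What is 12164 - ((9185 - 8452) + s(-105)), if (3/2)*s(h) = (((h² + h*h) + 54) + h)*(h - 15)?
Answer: 1771351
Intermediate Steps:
s(h) = 2*(-15 + h)*(54 + h + 2*h²)/3 (s(h) = 2*((((h² + h*h) + 54) + h)*(h - 15))/3 = 2*((((h² + h²) + 54) + h)*(-15 + h))/3 = 2*(((2*h² + 54) + h)*(-15 + h))/3 = 2*(((54 + 2*h²) + h)*(-15 + h))/3 = 2*((54 + h + 2*h²)*(-15 + h))/3 = 2*((-15 + h)*(54 + h + 2*h²))/3 = 2*(-15 + h)*(54 + h + 2*h²)/3)
12164 - ((9185 - 8452) + s(-105)) = 12164 - ((9185 - 8452) + (-540 + 26*(-105) - 58/3*(-105)² + (4/3)*(-105)³)) = 12164 - (733 + (-540 - 2730 - 58/3*11025 + (4/3)*(-1157625))) = 12164 - (733 + (-540 - 2730 - 213150 - 1543500)) = 12164 - (733 - 1759920) = 12164 - 1*(-1759187) = 12164 + 1759187 = 1771351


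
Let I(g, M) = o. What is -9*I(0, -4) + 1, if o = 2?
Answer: -17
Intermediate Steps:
I(g, M) = 2
-9*I(0, -4) + 1 = -9*2 + 1 = -18 + 1 = -17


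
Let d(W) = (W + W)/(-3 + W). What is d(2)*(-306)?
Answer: 1224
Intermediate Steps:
d(W) = 2*W/(-3 + W) (d(W) = (2*W)/(-3 + W) = 2*W/(-3 + W))
d(2)*(-306) = (2*2/(-3 + 2))*(-306) = (2*2/(-1))*(-306) = (2*2*(-1))*(-306) = -4*(-306) = 1224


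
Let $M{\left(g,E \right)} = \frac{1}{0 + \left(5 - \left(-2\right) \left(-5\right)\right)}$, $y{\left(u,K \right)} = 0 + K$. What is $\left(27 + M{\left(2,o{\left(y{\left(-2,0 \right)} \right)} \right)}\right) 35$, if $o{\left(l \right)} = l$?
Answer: $938$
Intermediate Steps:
$y{\left(u,K \right)} = K$
$M{\left(g,E \right)} = - \frac{1}{5}$ ($M{\left(g,E \right)} = \frac{1}{0 + \left(5 - 10\right)} = \frac{1}{0 - 5} = \frac{1}{-5} = - \frac{1}{5}$)
$\left(27 + M{\left(2,o{\left(y{\left(-2,0 \right)} \right)} \right)}\right) 35 = \left(27 - \frac{1}{5}\right) 35 = \frac{134}{5} \cdot 35 = 938$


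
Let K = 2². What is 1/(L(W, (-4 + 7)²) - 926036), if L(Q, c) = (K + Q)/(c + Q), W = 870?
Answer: -879/813984770 ≈ -1.0799e-6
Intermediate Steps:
K = 4
L(Q, c) = (4 + Q)/(Q + c) (L(Q, c) = (4 + Q)/(c + Q) = (4 + Q)/(Q + c))
1/(L(W, (-4 + 7)²) - 926036) = 1/((4 + 870)/(870 + (-4 + 7)²) - 926036) = 1/(874/(870 + 3²) - 926036) = 1/(874/(870 + 9) - 926036) = 1/(874/879 - 926036) = 1/(-813984770/879) = -879/813984770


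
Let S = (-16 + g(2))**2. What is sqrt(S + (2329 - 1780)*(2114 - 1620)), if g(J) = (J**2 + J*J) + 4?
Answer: sqrt(271222) ≈ 520.79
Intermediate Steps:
g(J) = 4 + 2*J**2 (g(J) = (J**2 + J**2) + 4 = 2*J**2 + 4 = 4 + 2*J**2)
S = 16 (S = (-16 + (4 + 2*2**2))**2 = (-16 + (4 + 2*4))**2 = (-16 + (4 + 8))**2 = (-16 + 12)**2 = (-4)**2 = 16)
sqrt(S + (2329 - 1780)*(2114 - 1620)) = sqrt(16 + (2329 - 1780)*(2114 - 1620)) = sqrt(16 + 549*494) = sqrt(16 + 271206) = sqrt(271222)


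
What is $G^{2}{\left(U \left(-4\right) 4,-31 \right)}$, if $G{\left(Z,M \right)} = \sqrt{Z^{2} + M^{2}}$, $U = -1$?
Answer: $1217$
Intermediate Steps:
$G{\left(Z,M \right)} = \sqrt{M^{2} + Z^{2}}$
$G^{2}{\left(U \left(-4\right) 4,-31 \right)} = \left(\sqrt{\left(-31\right)^{2} + \left(\left(-1\right) \left(-4\right) 4\right)^{2}}\right)^{2} = \left(\sqrt{961 + \left(4 \cdot 4\right)^{2}}\right)^{2} = \left(\sqrt{961 + 16^{2}}\right)^{2} = \left(\sqrt{961 + 256}\right)^{2} = \left(\sqrt{1217}\right)^{2} = 1217$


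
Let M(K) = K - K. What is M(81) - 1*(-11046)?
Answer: 11046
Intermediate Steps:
M(K) = 0
M(81) - 1*(-11046) = 0 - 1*(-11046) = 0 + 11046 = 11046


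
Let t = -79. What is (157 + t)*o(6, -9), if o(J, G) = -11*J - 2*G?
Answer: -3744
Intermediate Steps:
(157 + t)*o(6, -9) = (157 - 79)*(-11*6 - 2*(-9)) = 78*(-66 + 18) = 78*(-48) = -3744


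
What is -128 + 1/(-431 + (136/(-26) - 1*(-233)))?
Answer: -338189/2642 ≈ -128.00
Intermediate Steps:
-128 + 1/(-431 + (136/(-26) - 1*(-233))) = -128 + 1/(-431 + (136*(-1/26) + 233)) = -128 + 1/(-431 + (-68/13 + 233)) = -128 + 1/(-431 + 2961/13) = -128 + 1/(-2642/13) = -128 - 13/2642 = -338189/2642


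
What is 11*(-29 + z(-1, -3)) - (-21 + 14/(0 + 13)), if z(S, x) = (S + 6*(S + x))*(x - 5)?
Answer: 24712/13 ≈ 1900.9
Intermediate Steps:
z(S, x) = (-5 + x)*(6*x + 7*S) (z(S, x) = (S + (6*S + 6*x))*(-5 + x) = (6*x + 7*S)*(-5 + x) = (-5 + x)*(6*x + 7*S))
11*(-29 + z(-1, -3)) - (-21 + 14/(0 + 13)) = 11*(-29 + (-35*(-1) - 30*(-3) + 6*(-3)² + 7*(-1)*(-3))) - (-21 + 14/(0 + 13)) = 11*(-29 + (35 + 90 + 6*9 + 21)) - (-21 + 14/13) = 11*(-29 + (35 + 90 + 54 + 21)) - (-21 + 14*(1/13)) = 11*(-29 + 200) - (-21 + 14/13) = 11*171 - 1*(-259/13) = 1881 + 259/13 = 24712/13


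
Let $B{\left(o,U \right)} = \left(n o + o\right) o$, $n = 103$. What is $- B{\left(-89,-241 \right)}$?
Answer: $-823784$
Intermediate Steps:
$B{\left(o,U \right)} = 104 o^{2}$ ($B{\left(o,U \right)} = \left(103 o + o\right) o = 104 o o = 104 o^{2}$)
$- B{\left(-89,-241 \right)} = - 104 \left(-89\right)^{2} = - 104 \cdot 7921 = \left(-1\right) 823784 = -823784$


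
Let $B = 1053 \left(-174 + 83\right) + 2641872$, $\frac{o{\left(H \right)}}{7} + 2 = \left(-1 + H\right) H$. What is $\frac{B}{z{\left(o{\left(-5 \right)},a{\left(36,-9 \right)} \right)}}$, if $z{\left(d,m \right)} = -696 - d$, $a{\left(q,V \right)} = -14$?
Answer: $- \frac{2546049}{892} \approx -2854.3$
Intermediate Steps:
$o{\left(H \right)} = -14 + 7 H \left(-1 + H\right)$ ($o{\left(H \right)} = -14 + 7 \left(-1 + H\right) H = -14 + 7 H \left(-1 + H\right)$)
$B = 2546049$ ($B = 1053 \left(-91\right) + 2641872 = -95823 + 2641872 = 2546049$)
$\frac{B}{z{\left(o{\left(-5 \right)},a{\left(36,-9 \right)} \right)}} = \frac{2546049}{-696 - \left(-14 - -35 + 7 \left(-5\right)^{2}\right)} = \frac{2546049}{-696 - \left(-14 + 35 + 7 \cdot 25\right)} = \frac{2546049}{-696 - \left(-14 + 35 + 175\right)} = \frac{2546049}{-696 - 196} = \frac{2546049}{-892} = 2546049 \left(- \frac{1}{892}\right) = - \frac{2546049}{892}$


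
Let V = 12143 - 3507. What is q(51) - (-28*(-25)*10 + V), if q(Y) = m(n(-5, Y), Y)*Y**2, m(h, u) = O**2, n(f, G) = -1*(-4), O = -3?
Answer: 7773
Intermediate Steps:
V = 8636
n(f, G) = 4
m(h, u) = 9 (m(h, u) = (-3)**2 = 9)
q(Y) = 9*Y**2
q(51) - (-28*(-25)*10 + V) = 9*51**2 - (-28*(-25)*10 + 8636) = 9*2601 - (700*10 + 8636) = 23409 - (7000 + 8636) = 23409 - 1*15636 = 23409 - 15636 = 7773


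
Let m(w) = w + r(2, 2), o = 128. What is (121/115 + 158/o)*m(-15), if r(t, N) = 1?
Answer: -117803/3680 ≈ -32.012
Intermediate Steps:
m(w) = 1 + w (m(w) = w + 1 = 1 + w)
(121/115 + 158/o)*m(-15) = (121/115 + 158/128)*(1 - 15) = (121*(1/115) + 158*(1/128))*(-14) = (121/115 + 79/64)*(-14) = (16829/7360)*(-14) = -117803/3680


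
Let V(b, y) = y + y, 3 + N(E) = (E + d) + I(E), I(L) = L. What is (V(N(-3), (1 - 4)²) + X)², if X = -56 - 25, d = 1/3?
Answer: 3969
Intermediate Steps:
d = ⅓ ≈ 0.33333
N(E) = -8/3 + 2*E (N(E) = -3 + ((E + ⅓) + E) = -3 + ((⅓ + E) + E) = -3 + (⅓ + 2*E) = -8/3 + 2*E)
V(b, y) = 2*y
X = -81
(V(N(-3), (1 - 4)²) + X)² = (2*(1 - 4)² - 81)² = (2*(-3)² - 81)² = (2*9 - 81)² = (18 - 81)² = (-63)² = 3969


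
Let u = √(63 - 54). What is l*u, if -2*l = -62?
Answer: 93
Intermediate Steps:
l = 31 (l = -½*(-62) = 31)
u = 3 (u = √9 = 3)
l*u = 31*3 = 93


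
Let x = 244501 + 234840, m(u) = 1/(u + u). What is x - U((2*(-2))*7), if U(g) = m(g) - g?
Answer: 26841529/56 ≈ 4.7931e+5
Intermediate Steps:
m(u) = 1/(2*u)
x = 479341
U(g) = 1/(2*g) - g
x - U((2*(-2))*7) = 479341 - (1/(2*(((2*(-2))*7))) - 2*(-2)*7) = 479341 - (1/(2*((-4*7))) - (-4)*7) = 479341 - ((½)/(-28) - 1*(-28)) = 479341 - ((½)*(-1/28) + 28) = 479341 - (-1/56 + 28) = 479341 - 1*1567/56 = 479341 - 1567/56 = 26841529/56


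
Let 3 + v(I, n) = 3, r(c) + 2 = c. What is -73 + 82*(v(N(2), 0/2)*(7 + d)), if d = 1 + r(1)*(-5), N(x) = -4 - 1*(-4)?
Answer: -73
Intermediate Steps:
r(c) = -2 + c
N(x) = 0 (N(x) = -4 + 4 = 0)
v(I, n) = 0 (v(I, n) = -3 + 3 = 0)
d = 6 (d = 1 + (-2 + 1)*(-5) = 1 - 1*(-5) = 1 + 5 = 6)
-73 + 82*(v(N(2), 0/2)*(7 + d)) = -73 + 82*(0*(7 + 6)) = -73 + 82*(0*13) = -73 + 82*0 = -73 + 0 = -73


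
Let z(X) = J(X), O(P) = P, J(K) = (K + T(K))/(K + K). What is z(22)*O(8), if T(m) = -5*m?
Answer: -16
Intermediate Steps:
J(K) = -2 (J(K) = (K - 5*K)/(K + K) = (-4*K)/((2*K)) = (-4*K)*(1/(2*K)) = -2)
z(X) = -2
z(22)*O(8) = -2*8 = -16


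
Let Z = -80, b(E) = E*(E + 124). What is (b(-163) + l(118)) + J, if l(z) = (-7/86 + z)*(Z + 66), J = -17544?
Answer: -552028/43 ≈ -12838.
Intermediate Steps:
b(E) = E*(124 + E)
l(z) = 49/43 - 14*z (l(z) = (-7/86 + z)*(-80 + 66) = (-7*1/86 + z)*(-14) = (-7/86 + z)*(-14) = 49/43 - 14*z)
(b(-163) + l(118)) + J = (-163*(124 - 163) + (49/43 - 14*118)) - 17544 = (-163*(-39) + (49/43 - 1652)) - 17544 = (6357 - 70987/43) - 17544 = 202364/43 - 17544 = -552028/43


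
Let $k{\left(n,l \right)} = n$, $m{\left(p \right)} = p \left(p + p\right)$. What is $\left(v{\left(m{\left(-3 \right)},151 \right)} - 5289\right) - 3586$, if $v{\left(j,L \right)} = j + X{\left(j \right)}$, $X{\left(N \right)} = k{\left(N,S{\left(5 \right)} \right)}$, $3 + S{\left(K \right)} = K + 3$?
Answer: $-8839$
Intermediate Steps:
$S{\left(K \right)} = K$ ($S{\left(K \right)} = -3 + \left(K + 3\right) = -3 + \left(3 + K\right) = K$)
$m{\left(p \right)} = 2 p^{2}$ ($m{\left(p \right)} = p 2 p = 2 p^{2}$)
$X{\left(N \right)} = N$
$v{\left(j,L \right)} = 2 j$ ($v{\left(j,L \right)} = j + j = 2 j$)
$\left(v{\left(m{\left(-3 \right)},151 \right)} - 5289\right) - 3586 = \left(2 \cdot 2 \left(-3\right)^{2} - 5289\right) - 3586 = \left(2 \cdot 2 \cdot 9 - 5289\right) - 3586 = \left(2 \cdot 18 - 5289\right) - 3586 = \left(36 - 5289\right) - 3586 = -5253 - 3586 = -8839$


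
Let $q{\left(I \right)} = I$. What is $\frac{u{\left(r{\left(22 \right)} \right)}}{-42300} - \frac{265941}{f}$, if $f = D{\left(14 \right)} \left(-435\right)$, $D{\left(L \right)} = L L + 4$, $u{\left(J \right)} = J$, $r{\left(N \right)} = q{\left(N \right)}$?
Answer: $\frac{37491301}{12267000} \approx 3.0563$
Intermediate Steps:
$r{\left(N \right)} = N$
$D{\left(L \right)} = 4 + L^{2}$ ($D{\left(L \right)} = L^{2} + 4 = 4 + L^{2}$)
$f = -87000$ ($f = \left(4 + 14^{2}\right) \left(-435\right) = \left(4 + 196\right) \left(-435\right) = 200 \left(-435\right) = -87000$)
$\frac{u{\left(r{\left(22 \right)} \right)}}{-42300} - \frac{265941}{f} = \frac{22}{-42300} - \frac{265941}{-87000} = 22 \left(- \frac{1}{42300}\right) - - \frac{88647}{29000} = - \frac{11}{21150} + \frac{88647}{29000} = \frac{37491301}{12267000}$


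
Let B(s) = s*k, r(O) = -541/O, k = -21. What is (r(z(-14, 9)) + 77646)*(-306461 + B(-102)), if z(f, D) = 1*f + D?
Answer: -118310401949/5 ≈ -2.3662e+10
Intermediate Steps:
z(f, D) = D + f (z(f, D) = f + D = D + f)
B(s) = -21*s (B(s) = s*(-21) = -21*s)
(r(z(-14, 9)) + 77646)*(-306461 + B(-102)) = (-541/(9 - 14) + 77646)*(-306461 - 21*(-102)) = (-541/(-5) + 77646)*(-306461 + 2142) = (-541*(-1/5) + 77646)*(-304319) = (541/5 + 77646)*(-304319) = (388771/5)*(-304319) = -118310401949/5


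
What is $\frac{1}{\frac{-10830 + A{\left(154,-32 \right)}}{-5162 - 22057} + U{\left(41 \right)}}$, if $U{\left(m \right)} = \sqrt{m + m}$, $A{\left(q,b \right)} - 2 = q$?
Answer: $- \frac{16140867}{3368762807} + \frac{82319329 \sqrt{82}}{6737525614} \approx 0.10585$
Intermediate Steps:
$A{\left(q,b \right)} = 2 + q$
$U{\left(m \right)} = \sqrt{2} \sqrt{m}$ ($U{\left(m \right)} = \sqrt{2 m} = \sqrt{2} \sqrt{m}$)
$\frac{1}{\frac{-10830 + A{\left(154,-32 \right)}}{-5162 - 22057} + U{\left(41 \right)}} = \frac{1}{\frac{-10830 + \left(2 + 154\right)}{-5162 - 22057} + \sqrt{2} \sqrt{41}} = \frac{1}{\frac{-10830 + 156}{-27219} + \sqrt{82}} = \frac{1}{\left(-10674\right) \left(- \frac{1}{27219}\right) + \sqrt{82}} = \frac{1}{\frac{3558}{9073} + \sqrt{82}}$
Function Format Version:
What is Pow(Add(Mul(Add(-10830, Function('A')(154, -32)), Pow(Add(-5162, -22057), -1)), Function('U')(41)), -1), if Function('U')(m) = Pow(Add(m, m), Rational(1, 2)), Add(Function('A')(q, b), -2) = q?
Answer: Add(Rational(-16140867, 3368762807), Mul(Rational(82319329, 6737525614), Pow(82, Rational(1, 2)))) ≈ 0.10585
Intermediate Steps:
Function('A')(q, b) = Add(2, q)
Function('U')(m) = Mul(Pow(2, Rational(1, 2)), Pow(m, Rational(1, 2))) (Function('U')(m) = Pow(Mul(2, m), Rational(1, 2)) = Mul(Pow(2, Rational(1, 2)), Pow(m, Rational(1, 2))))
Pow(Add(Mul(Add(-10830, Function('A')(154, -32)), Pow(Add(-5162, -22057), -1)), Function('U')(41)), -1) = Pow(Add(Mul(Add(-10830, Add(2, 154)), Pow(Add(-5162, -22057), -1)), Mul(Pow(2, Rational(1, 2)), Pow(41, Rational(1, 2)))), -1) = Pow(Add(Mul(Add(-10830, 156), Pow(-27219, -1)), Pow(82, Rational(1, 2))), -1) = Pow(Add(Mul(-10674, Rational(-1, 27219)), Pow(82, Rational(1, 2))), -1) = Pow(Add(Rational(3558, 9073), Pow(82, Rational(1, 2))), -1)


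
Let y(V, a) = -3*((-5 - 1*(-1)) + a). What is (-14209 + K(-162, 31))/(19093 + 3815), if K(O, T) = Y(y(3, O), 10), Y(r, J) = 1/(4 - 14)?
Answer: -142091/229080 ≈ -0.62027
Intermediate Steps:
y(V, a) = 12 - 3*a (y(V, a) = -3*((-5 + 1) + a) = -3*(-4 + a) = 12 - 3*a)
Y(r, J) = -⅒ (Y(r, J) = 1/(-10) = -⅒)
K(O, T) = -⅒
(-14209 + K(-162, 31))/(19093 + 3815) = (-14209 - ⅒)/(19093 + 3815) = -142091/10/22908 = -142091/10*1/22908 = -142091/229080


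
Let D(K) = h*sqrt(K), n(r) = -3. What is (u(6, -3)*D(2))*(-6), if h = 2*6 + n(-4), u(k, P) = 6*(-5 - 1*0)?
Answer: 1620*sqrt(2) ≈ 2291.0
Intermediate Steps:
u(k, P) = -30 (u(k, P) = 6*(-5 + 0) = 6*(-5) = -30)
h = 9 (h = 2*6 - 3 = 12 - 3 = 9)
D(K) = 9*sqrt(K)
(u(6, -3)*D(2))*(-6) = -270*sqrt(2)*(-6) = 1620*sqrt(2)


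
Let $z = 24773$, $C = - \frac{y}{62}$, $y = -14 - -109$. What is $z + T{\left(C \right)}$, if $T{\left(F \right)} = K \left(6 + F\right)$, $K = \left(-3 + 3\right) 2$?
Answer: $24773$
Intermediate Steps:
$y = 95$ ($y = -14 + 109 = 95$)
$C = - \frac{95}{62} \approx -1.5323$
$K = 0$ ($K = 0 \cdot 2 = 0$)
$T{\left(F \right)} = 0$ ($T{\left(F \right)} = 0 \left(6 + F\right) = 0$)
$z + T{\left(C \right)} = 24773 + 0 = 24773$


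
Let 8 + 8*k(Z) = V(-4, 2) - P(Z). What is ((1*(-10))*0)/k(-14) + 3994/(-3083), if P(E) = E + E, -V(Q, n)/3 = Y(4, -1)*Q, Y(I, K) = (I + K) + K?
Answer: -3994/3083 ≈ -1.2955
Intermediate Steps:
Y(I, K) = I + 2*K
V(Q, n) = -6*Q (V(Q, n) = -3*(4 + 2*(-1))*Q = -3*(4 - 2)*Q = -6*Q)
P(E) = 2*E
k(Z) = 2 - Z/4 (k(Z) = -1 + (-6*(-4) - 2*Z)/8 = -1 + (24 - 2*Z)/8 = -1 + (3 - Z/4) = 2 - Z/4)
((1*(-10))*0)/k(-14) + 3994/(-3083) = ((1*(-10))*0)/(2 - 1/4*(-14)) + 3994/(-3083) = (-10*0)/(2 + 7/2) + 3994*(-1/3083) = 0/(11/2) - 3994/3083 = 0*(2/11) - 3994/3083 = 0 - 3994/3083 = -3994/3083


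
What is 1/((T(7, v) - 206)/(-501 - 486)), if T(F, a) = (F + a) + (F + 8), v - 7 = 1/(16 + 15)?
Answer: 30597/5486 ≈ 5.5773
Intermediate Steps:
v = 218/31 (v = 7 + 1/(16 + 15) = 7 + 1/31 = 218/31 ≈ 7.0323)
T(F, a) = 8 + a + 2*F (T(F, a) = (F + a) + (8 + F) = 8 + a + 2*F)
1/((T(7, v) - 206)/(-501 - 486)) = 1/(((8 + 218/31 + 2*7) - 206)/(-501 - 486)) = 1/(((8 + 218/31 + 14) - 206)/(-987)) = 1/((900/31 - 206)*(-1/987)) = 1/(-5486/31*(-1/987)) = 1/(5486/30597) = 30597/5486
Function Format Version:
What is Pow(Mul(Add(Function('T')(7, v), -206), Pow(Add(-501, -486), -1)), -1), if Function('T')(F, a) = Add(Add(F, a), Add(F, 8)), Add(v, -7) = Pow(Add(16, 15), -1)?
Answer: Rational(30597, 5486) ≈ 5.5773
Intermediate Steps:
v = Rational(218, 31) (v = Add(7, Pow(Add(16, 15), -1)) = Add(7, Pow(31, -1)) = Add(7, Rational(1, 31)) = Rational(218, 31) ≈ 7.0323)
Function('T')(F, a) = Add(8, a, Mul(2, F)) (Function('T')(F, a) = Add(Add(F, a), Add(8, F)) = Add(8, a, Mul(2, F)))
Pow(Mul(Add(Function('T')(7, v), -206), Pow(Add(-501, -486), -1)), -1) = Pow(Mul(Add(Add(8, Rational(218, 31), Mul(2, 7)), -206), Pow(Add(-501, -486), -1)), -1) = Pow(Mul(Add(Add(8, Rational(218, 31), 14), -206), Pow(-987, -1)), -1) = Pow(Mul(Add(Rational(900, 31), -206), Rational(-1, 987)), -1) = Pow(Mul(Rational(-5486, 31), Rational(-1, 987)), -1) = Pow(Rational(5486, 30597), -1) = Rational(30597, 5486)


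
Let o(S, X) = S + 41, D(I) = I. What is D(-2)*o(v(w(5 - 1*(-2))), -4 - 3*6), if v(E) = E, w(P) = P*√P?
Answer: -82 - 14*√7 ≈ -119.04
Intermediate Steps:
w(P) = P^(3/2)
o(S, X) = 41 + S
D(-2)*o(v(w(5 - 1*(-2))), -4 - 3*6) = -2*(41 + (5 - 1*(-2))^(3/2)) = -2*(41 + (5 + 2)^(3/2)) = -2*(41 + 7^(3/2)) = -2*(41 + 7*√7) = -82 - 14*√7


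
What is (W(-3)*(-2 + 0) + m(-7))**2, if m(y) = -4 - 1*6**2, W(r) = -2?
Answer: 1296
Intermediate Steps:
m(y) = -40 (m(y) = -4 - 1*36 = -4 - 36 = -40)
(W(-3)*(-2 + 0) + m(-7))**2 = (-2*(-2 + 0) - 40)**2 = (-2*(-2) - 40)**2 = (4 - 40)**2 = (-36)**2 = 1296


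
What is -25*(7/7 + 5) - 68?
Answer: -218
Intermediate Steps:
-25*(7/7 + 5) - 68 = -25*((⅐)*7 + 5) - 68 = -25*(1 + 5) - 68 = -25*6 - 68 = -150 - 68 = -218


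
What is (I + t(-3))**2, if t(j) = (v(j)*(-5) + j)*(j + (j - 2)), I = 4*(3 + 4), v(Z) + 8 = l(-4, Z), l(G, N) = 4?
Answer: 11664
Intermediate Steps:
v(Z) = -4 (v(Z) = -8 + 4 = -4)
I = 28 (I = 4*7 = 28)
t(j) = (-2 + 2*j)*(20 + j) (t(j) = (-4*(-5) + j)*(j + (j - 2)) = (20 + j)*(j + (-2 + j)) = (20 + j)*(-2 + 2*j) = (-2 + 2*j)*(20 + j))
(I + t(-3))**2 = (28 + (-40 + 2*(-3)**2 + 38*(-3)))**2 = (28 + (-40 + 2*9 - 114))**2 = (28 + (-40 + 18 - 114))**2 = (28 - 136)**2 = (-108)**2 = 11664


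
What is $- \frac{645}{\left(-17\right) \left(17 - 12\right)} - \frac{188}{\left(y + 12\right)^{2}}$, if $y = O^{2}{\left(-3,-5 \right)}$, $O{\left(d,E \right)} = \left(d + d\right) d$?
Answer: $\frac{3640097}{479808} \approx 7.5866$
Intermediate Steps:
$O{\left(d,E \right)} = 2 d^{2}$ ($O{\left(d,E \right)} = 2 d d = 2 d^{2}$)
$y = 324$ ($y = \left(2 \left(-3\right)^{2}\right)^{2} = \left(2 \cdot 9\right)^{2} = 18^{2} = 324$)
$- \frac{645}{\left(-17\right) \left(17 - 12\right)} - \frac{188}{\left(y + 12\right)^{2}} = - \frac{645}{\left(-17\right) \left(17 - 12\right)} - \frac{188}{\left(324 + 12\right)^{2}} = - \frac{645}{\left(-17\right) 5} - \frac{188}{336^{2}} = - \frac{645}{-85} - \frac{188}{112896} = \left(-645\right) \left(- \frac{1}{85}\right) - \frac{47}{28224} = \frac{129}{17} - \frac{47}{28224} = \frac{3640097}{479808}$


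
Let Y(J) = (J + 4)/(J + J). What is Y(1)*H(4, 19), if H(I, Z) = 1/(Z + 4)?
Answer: 5/46 ≈ 0.10870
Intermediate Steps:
H(I, Z) = 1/(4 + Z)
Y(J) = (4 + J)/(2*J) (Y(J) = (4 + J)/((2*J)) = (4 + J)*(1/(2*J)) = (4 + J)/(2*J))
Y(1)*H(4, 19) = ((1/2)*(4 + 1)/1)/(4 + 19) = ((1/2)*1*5)/23 = (5/2)*(1/23) = 5/46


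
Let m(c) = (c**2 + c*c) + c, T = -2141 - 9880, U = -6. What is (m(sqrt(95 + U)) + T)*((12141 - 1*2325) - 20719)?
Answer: 129124229 - 10903*sqrt(89) ≈ 1.2902e+8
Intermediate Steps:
T = -12021
m(c) = c + 2*c**2 (m(c) = (c**2 + c**2) + c = 2*c**2 + c = c + 2*c**2)
(m(sqrt(95 + U)) + T)*((12141 - 1*2325) - 20719) = (sqrt(95 - 6)*(1 + 2*sqrt(95 - 6)) - 12021)*((12141 - 1*2325) - 20719) = (sqrt(89)*(1 + 2*sqrt(89)) - 12021)*((12141 - 2325) - 20719) = (-12021 + sqrt(89)*(1 + 2*sqrt(89)))*(9816 - 20719) = (-12021 + sqrt(89)*(1 + 2*sqrt(89)))*(-10903) = 131064963 - 10903*sqrt(89)*(1 + 2*sqrt(89))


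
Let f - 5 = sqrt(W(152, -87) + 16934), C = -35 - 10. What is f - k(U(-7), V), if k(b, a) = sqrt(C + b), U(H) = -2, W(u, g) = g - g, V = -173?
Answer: 5 + sqrt(16934) - I*sqrt(47) ≈ 135.13 - 6.8557*I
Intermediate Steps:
W(u, g) = 0
C = -45
k(b, a) = sqrt(-45 + b)
f = 5 + sqrt(16934) (f = 5 + sqrt(0 + 16934) = 5 + sqrt(16934) ≈ 135.13)
f - k(U(-7), V) = (5 + sqrt(16934)) - sqrt(-45 - 2) = (5 + sqrt(16934)) - sqrt(-47) = (5 + sqrt(16934)) - I*sqrt(47) = 5 + sqrt(16934) - I*sqrt(47)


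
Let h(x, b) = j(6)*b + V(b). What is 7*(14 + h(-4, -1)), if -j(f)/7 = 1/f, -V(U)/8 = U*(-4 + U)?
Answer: -1043/6 ≈ -173.83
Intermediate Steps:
V(U) = -8*U*(-4 + U)
j(f) = -7/f
h(x, b) = -7*b/6 + 8*b*(4 - b) (h(x, b) = (-7/6)*b + 8*b*(4 - b) = (-7*⅙)*b + 8*b*(4 - b) = -7*b/6 + 8*b*(4 - b))
7*(14 + h(-4, -1)) = 7*(14 + (⅙)*(-1)*(185 - 48*(-1))) = 7*(14 + (⅙)*(-1)*(185 + 48)) = 7*(14 + (⅙)*(-1)*233) = 7*(14 - 233/6) = 7*(-149/6) = -1043/6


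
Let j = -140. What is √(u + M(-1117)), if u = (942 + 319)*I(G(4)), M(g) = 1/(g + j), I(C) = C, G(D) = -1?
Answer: I*√1992443046/1257 ≈ 35.511*I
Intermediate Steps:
M(g) = 1/(-140 + g) (M(g) = 1/(g - 140) = 1/(-140 + g))
u = -1261 (u = (942 + 319)*(-1) = 1261*(-1) = -1261)
√(u + M(-1117)) = √(-1261 + 1/(-140 - 1117)) = √(-1261 + 1/(-1257)) = √(-1261 - 1/1257) = √(-1585078/1257) = I*√1992443046/1257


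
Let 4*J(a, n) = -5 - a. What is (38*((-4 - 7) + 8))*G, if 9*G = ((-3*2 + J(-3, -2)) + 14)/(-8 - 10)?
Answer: 95/18 ≈ 5.2778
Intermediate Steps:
J(a, n) = -5/4 - a/4 (J(a, n) = (-5 - a)/4 = -5/4 - a/4)
G = -5/108 (G = (((-3*2 + (-5/4 - ¼*(-3))) + 14)/(-8 - 10))/9 = (((-6 + (-5/4 + ¾)) + 14)/(-18))/9 = (((-6 - ½) + 14)*(-1/18))/9 = ((-13/2 + 14)*(-1/18))/9 = ((15/2)*(-1/18))/9 = (⅑)*(-5/12) = -5/108 ≈ -0.046296)
(38*((-4 - 7) + 8))*G = (38*((-4 - 7) + 8))*(-5/108) = (38*(-11 + 8))*(-5/108) = (38*(-3))*(-5/108) = -114*(-5/108) = 95/18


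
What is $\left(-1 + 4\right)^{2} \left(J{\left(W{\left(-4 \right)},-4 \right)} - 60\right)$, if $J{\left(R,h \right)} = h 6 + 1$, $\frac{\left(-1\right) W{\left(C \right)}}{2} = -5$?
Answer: $-747$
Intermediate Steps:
$W{\left(C \right)} = 10$ ($W{\left(C \right)} = \left(-2\right) \left(-5\right) = 10$)
$J{\left(R,h \right)} = 1 + 6 h$ ($J{\left(R,h \right)} = 6 h + 1 = 1 + 6 h$)
$\left(-1 + 4\right)^{2} \left(J{\left(W{\left(-4 \right)},-4 \right)} - 60\right) = \left(-1 + 4\right)^{2} \left(\left(1 + 6 \left(-4\right)\right) - 60\right) = 3^{2} \left(\left(1 - 24\right) - 60\right) = 9 \left(-23 - 60\right) = 9 \left(-83\right) = -747$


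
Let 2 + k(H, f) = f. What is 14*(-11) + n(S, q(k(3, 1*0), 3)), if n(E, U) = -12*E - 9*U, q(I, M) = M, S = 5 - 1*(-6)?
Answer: -313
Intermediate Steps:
k(H, f) = -2 + f
S = 11 (S = 5 + 6 = 11)
14*(-11) + n(S, q(k(3, 1*0), 3)) = 14*(-11) + (-12*11 - 9*3) = -154 + (-132 - 27) = -154 - 159 = -313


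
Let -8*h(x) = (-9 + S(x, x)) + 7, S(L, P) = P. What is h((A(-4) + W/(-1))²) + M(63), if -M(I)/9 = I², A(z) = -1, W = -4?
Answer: -285775/8 ≈ -35722.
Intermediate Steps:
M(I) = -9*I²
h(x) = ¼ - x/8 (h(x) = -((-9 + x) + 7)/8 = -(-2 + x)/8 = ¼ - x/8)
h((A(-4) + W/(-1))²) + M(63) = (¼ - (-1 - 4/(-1))²/8) - 9*63² = (¼ - (-1 - 4*(-1))²/8) - 9*3969 = (¼ - (-1 + 4)²/8) - 35721 = (¼ - ⅛*3²) - 35721 = (¼ - ⅛*9) - 35721 = (¼ - 9/8) - 35721 = -7/8 - 35721 = -285775/8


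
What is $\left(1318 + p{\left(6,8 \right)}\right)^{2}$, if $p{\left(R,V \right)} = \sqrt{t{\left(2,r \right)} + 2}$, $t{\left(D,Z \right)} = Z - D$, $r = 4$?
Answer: $1742400$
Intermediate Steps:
$p{\left(R,V \right)} = 2$ ($p{\left(R,V \right)} = \sqrt{\left(4 - 2\right) + 2} = \sqrt{2 + 2} = \sqrt{4} = 2$)
$\left(1318 + p{\left(6,8 \right)}\right)^{2} = \left(1318 + 2\right)^{2} = 1320^{2} = 1742400$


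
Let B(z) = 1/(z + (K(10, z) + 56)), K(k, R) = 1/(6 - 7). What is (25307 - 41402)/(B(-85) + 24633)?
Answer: -482850/738989 ≈ -0.65339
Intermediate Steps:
K(k, R) = -1 (K(k, R) = 1/(-1) = -1)
B(z) = 1/(55 + z) (B(z) = 1/(z + (-1 + 56)) = 1/(z + 55) = 1/(55 + z))
(25307 - 41402)/(B(-85) + 24633) = (25307 - 41402)/(1/(55 - 85) + 24633) = -16095/(1/(-30) + 24633) = -16095/(-1/30 + 24633) = -16095/738989/30 = -16095*30/738989 = -482850/738989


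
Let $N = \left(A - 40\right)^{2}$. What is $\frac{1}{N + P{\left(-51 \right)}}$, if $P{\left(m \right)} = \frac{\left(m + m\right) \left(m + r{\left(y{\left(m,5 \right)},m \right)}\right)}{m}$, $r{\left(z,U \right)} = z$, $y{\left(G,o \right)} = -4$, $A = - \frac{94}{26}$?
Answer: $\frac{169}{302899} \approx 0.00055794$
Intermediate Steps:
$A = - \frac{47}{13}$ ($A = \left(-94\right) \frac{1}{26} = - \frac{47}{13} \approx -3.6154$)
$N = \frac{321489}{169}$ ($N = \left(- \frac{47}{13} - 40\right)^{2} = \left(- \frac{567}{13}\right)^{2} = \frac{321489}{169} \approx 1902.3$)
$P{\left(m \right)} = -8 + 2 m$ ($P{\left(m \right)} = \frac{\left(m + m\right) \left(m - 4\right)}{m} = \frac{2 m \left(-4 + m\right)}{m} = -8 + 2 m$)
$\frac{1}{N + P{\left(-51 \right)}} = \frac{1}{\frac{321489}{169} + \left(-8 + 2 \left(-51\right)\right)} = \frac{1}{\frac{321489}{169} - 110} = \frac{1}{\frac{302899}{169}} = \frac{169}{302899}$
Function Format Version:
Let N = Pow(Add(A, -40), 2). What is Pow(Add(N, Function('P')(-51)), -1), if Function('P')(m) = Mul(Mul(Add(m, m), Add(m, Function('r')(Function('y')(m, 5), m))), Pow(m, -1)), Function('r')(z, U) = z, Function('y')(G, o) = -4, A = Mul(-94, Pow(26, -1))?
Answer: Rational(169, 302899) ≈ 0.00055794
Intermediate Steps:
A = Rational(-47, 13) (A = Mul(-94, Rational(1, 26)) = Rational(-47, 13) ≈ -3.6154)
N = Rational(321489, 169) (N = Pow(Add(Rational(-47, 13), -40), 2) = Pow(Rational(-567, 13), 2) = Rational(321489, 169) ≈ 1902.3)
Function('P')(m) = Add(-8, Mul(2, m)) (Function('P')(m) = Mul(Mul(Add(m, m), Add(m, -4)), Pow(m, -1)) = Mul(Mul(Mul(2, m), Add(-4, m)), Pow(m, -1)) = Mul(Mul(2, m, Add(-4, m)), Pow(m, -1)) = Add(-8, Mul(2, m)))
Pow(Add(N, Function('P')(-51)), -1) = Pow(Add(Rational(321489, 169), Add(-8, Mul(2, -51))), -1) = Pow(Add(Rational(321489, 169), Add(-8, -102)), -1) = Pow(Add(Rational(321489, 169), -110), -1) = Pow(Rational(302899, 169), -1) = Rational(169, 302899)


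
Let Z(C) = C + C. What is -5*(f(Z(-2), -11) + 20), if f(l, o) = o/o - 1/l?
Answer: -425/4 ≈ -106.25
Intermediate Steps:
Z(C) = 2*C
f(l, o) = 1 - 1/l
-5*(f(Z(-2), -11) + 20) = -5*((-1 + 2*(-2))/((2*(-2))) + 20) = -5*((-1 - 4)/(-4) + 20) = -5*(-¼*(-5) + 20) = -5*(5/4 + 20) = -5*85/4 = -425/4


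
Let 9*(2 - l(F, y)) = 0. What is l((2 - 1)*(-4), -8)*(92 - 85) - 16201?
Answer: -16187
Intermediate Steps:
l(F, y) = 2 (l(F, y) = 2 - ⅑*0 = 2 + 0 = 2)
l((2 - 1)*(-4), -8)*(92 - 85) - 16201 = 2*(92 - 85) - 16201 = 2*7 - 16201 = 14 - 16201 = -16187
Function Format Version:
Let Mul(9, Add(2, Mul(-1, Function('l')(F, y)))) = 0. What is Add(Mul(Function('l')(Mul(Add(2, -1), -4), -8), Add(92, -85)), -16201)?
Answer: -16187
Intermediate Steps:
Function('l')(F, y) = 2 (Function('l')(F, y) = Add(2, Mul(Rational(-1, 9), 0)) = Add(2, 0) = 2)
Add(Mul(Function('l')(Mul(Add(2, -1), -4), -8), Add(92, -85)), -16201) = Add(Mul(2, Add(92, -85)), -16201) = Add(Mul(2, 7), -16201) = Add(14, -16201) = -16187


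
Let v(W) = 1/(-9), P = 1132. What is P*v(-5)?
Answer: -1132/9 ≈ -125.78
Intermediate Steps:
v(W) = -⅑
P*v(-5) = 1132*(-⅑) = -1132/9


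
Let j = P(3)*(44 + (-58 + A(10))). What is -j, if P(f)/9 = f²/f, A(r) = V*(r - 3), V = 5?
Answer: -567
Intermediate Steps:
A(r) = -15 + 5*r (A(r) = 5*(r - 3) = 5*(-3 + r) = -15 + 5*r)
P(f) = 9*f (P(f) = 9*(f²/f) = 9*f)
j = 567 (j = (9*3)*(44 + (-58 + (-15 + 5*10))) = 27*(44 + (-58 + (-15 + 50))) = 27*(44 + (-58 + 35)) = 27*(44 - 23) = 27*21 = 567)
-j = -1*567 = -567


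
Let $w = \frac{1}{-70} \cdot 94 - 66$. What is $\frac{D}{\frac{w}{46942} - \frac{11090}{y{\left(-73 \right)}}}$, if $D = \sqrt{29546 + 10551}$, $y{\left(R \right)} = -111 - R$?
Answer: $\frac{31216430 \sqrt{40097}}{9110223867} \approx 0.68614$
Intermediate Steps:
$D = \sqrt{40097} \approx 200.24$
$w = - \frac{2357}{35}$ ($w = \left(- \frac{1}{70}\right) 94 - 66 = - \frac{47}{35} - 66 = - \frac{2357}{35} \approx -67.343$)
$\frac{D}{\frac{w}{46942} - \frac{11090}{y{\left(-73 \right)}}} = \frac{\sqrt{40097}}{- \frac{2357}{35 \cdot 46942} - \frac{11090}{-111 - -73}} = \frac{\sqrt{40097}}{\left(- \frac{2357}{35}\right) \frac{1}{46942} - \frac{11090}{-111 + 73}} = \frac{\sqrt{40097}}{- \frac{2357}{1642970} - \frac{11090}{-38}} = \frac{\sqrt{40097}}{- \frac{2357}{1642970} - - \frac{5545}{19}} = \frac{\sqrt{40097}}{- \frac{2357}{1642970} + \frac{5545}{19}} = \frac{\sqrt{40097}}{\frac{9110223867}{31216430}} = \sqrt{40097} \cdot \frac{31216430}{9110223867} = \frac{31216430 \sqrt{40097}}{9110223867}$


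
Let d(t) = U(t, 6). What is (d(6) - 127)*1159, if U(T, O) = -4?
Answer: -151829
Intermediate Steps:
d(t) = -4
(d(6) - 127)*1159 = (-4 - 127)*1159 = -131*1159 = -151829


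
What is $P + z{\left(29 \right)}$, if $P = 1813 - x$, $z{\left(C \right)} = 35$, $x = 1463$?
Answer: $385$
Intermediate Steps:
$P = 350$ ($P = 1813 - 1463 = 350$)
$P + z{\left(29 \right)} = 350 + 35 = 385$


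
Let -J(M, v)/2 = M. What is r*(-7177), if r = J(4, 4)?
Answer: 57416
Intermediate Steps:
J(M, v) = -2*M
r = -8 (r = -2*4 = -8)
r*(-7177) = -8*(-7177) = 57416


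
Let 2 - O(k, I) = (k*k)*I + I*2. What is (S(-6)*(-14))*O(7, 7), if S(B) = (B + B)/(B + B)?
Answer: 4970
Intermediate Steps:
S(B) = 1 (S(B) = (2*B)/((2*B)) = (2*B)*(1/(2*B)) = 1)
O(k, I) = 2 - 2*I - I*k**2 (O(k, I) = 2 - ((k*k)*I + I*2) = 2 - (k**2*I + 2*I) = 2 - (I*k**2 + 2*I) = 2 - (2*I + I*k**2) = 2 + (-2*I - I*k**2) = 2 - 2*I - I*k**2)
(S(-6)*(-14))*O(7, 7) = (1*(-14))*(2 - 2*7 - 1*7*7**2) = -14*(2 - 14 - 1*7*49) = -14*(2 - 14 - 343) = -14*(-355) = 4970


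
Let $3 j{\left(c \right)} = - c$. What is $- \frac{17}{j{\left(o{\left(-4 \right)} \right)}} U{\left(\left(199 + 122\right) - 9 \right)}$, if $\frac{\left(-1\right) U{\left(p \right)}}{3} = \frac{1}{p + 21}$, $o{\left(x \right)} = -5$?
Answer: $\frac{17}{185} \approx 0.091892$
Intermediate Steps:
$j{\left(c \right)} = - \frac{c}{3}$ ($j{\left(c \right)} = \frac{\left(-1\right) c}{3} = - \frac{c}{3}$)
$U{\left(p \right)} = - \frac{3}{21 + p}$ ($U{\left(p \right)} = - \frac{3}{p + 21} = - \frac{3}{21 + p}$)
$- \frac{17}{j{\left(o{\left(-4 \right)} \right)}} U{\left(\left(199 + 122\right) - 9 \right)} = - \frac{17}{\left(- \frac{1}{3}\right) \left(-5\right)} \left(- \frac{3}{21 + \left(\left(199 + 122\right) - 9\right)}\right) = - \frac{17}{\frac{5}{3}} \left(- \frac{3}{21 + \left(321 - 9\right)}\right) = \left(-17\right) \frac{3}{5} \left(- \frac{3}{21 + 312}\right) = - \frac{51 \left(- \frac{3}{333}\right)}{5} = - \frac{51 \left(\left(-3\right) \frac{1}{333}\right)}{5} = \left(- \frac{51}{5}\right) \left(- \frac{1}{111}\right) = \frac{17}{185}$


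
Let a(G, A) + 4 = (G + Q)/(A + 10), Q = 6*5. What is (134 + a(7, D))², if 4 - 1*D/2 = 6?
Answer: 667489/36 ≈ 18541.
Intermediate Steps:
D = -4 (D = 8 - 2*6 = 8 - 12 = -4)
Q = 30
a(G, A) = -4 + (30 + G)/(10 + A) (a(G, A) = -4 + (G + 30)/(A + 10) = -4 + (30 + G)/(10 + A))
(134 + a(7, D))² = (134 + (-10 + 7 - 4*(-4))/(10 - 4))² = (134 + (-10 + 7 + 16)/6)² = (134 + (⅙)*13)² = (134 + 13/6)² = (817/6)² = 667489/36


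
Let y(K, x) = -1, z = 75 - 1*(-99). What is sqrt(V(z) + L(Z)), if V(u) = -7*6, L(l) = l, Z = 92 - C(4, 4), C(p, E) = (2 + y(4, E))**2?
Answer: 7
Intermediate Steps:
z = 174 (z = 75 + 99 = 174)
C(p, E) = 1 (C(p, E) = (2 - 1)**2 = 1**2 = 1)
Z = 91 (Z = 92 - 1*1 = 92 - 1 = 91)
V(u) = -42
sqrt(V(z) + L(Z)) = sqrt(-42 + 91) = sqrt(49) = 7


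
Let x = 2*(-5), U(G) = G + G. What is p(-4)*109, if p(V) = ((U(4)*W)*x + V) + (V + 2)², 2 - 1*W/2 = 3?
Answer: 17440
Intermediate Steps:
W = -2 (W = 4 - 2*3 = 4 - 6 = -2)
U(G) = 2*G
x = -10
p(V) = 160 + V + (2 + V)² (p(V) = (((2*4)*(-2))*(-10) + V) + (V + 2)² = ((8*(-2))*(-10) + V) + (2 + V)² = (-16*(-10) + V) + (2 + V)² = (160 + V) + (2 + V)² = 160 + V + (2 + V)²)
p(-4)*109 = (160 - 4 + (2 - 4)²)*109 = (160 - 4 + (-2)²)*109 = (160 - 4 + 4)*109 = 160*109 = 17440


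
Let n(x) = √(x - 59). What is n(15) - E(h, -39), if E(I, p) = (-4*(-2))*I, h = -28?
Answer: 224 + 2*I*√11 ≈ 224.0 + 6.6332*I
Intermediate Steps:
E(I, p) = 8*I
n(x) = √(-59 + x)
n(15) - E(h, -39) = √(-59 + 15) - 8*(-28) = √(-44) - 1*(-224) = 2*I*√11 + 224 = 224 + 2*I*√11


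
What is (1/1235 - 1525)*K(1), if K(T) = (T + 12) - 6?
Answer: -13183618/1235 ≈ -10675.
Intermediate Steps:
K(T) = 6 + T (K(T) = (12 + T) - 6 = 6 + T)
(1/1235 - 1525)*K(1) = (1/1235 - 1525)*(6 + 1) = (1/1235 - 1525)*7 = -1883374/1235*7 = -13183618/1235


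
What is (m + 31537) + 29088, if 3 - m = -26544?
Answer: 87172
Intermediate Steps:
m = 26547 (m = 3 - 1*(-26544) = 3 + 26544 = 26547)
(m + 31537) + 29088 = (26547 + 31537) + 29088 = 58084 + 29088 = 87172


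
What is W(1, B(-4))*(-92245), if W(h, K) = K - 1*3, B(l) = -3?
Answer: 553470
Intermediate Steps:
W(h, K) = -3 + K (W(h, K) = K - 3 = -3 + K)
W(1, B(-4))*(-92245) = (-3 - 3)*(-92245) = -6*(-92245) = 553470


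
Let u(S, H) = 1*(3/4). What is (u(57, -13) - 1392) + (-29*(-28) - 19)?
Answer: -2393/4 ≈ -598.25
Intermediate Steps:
u(S, H) = 3/4 (u(S, H) = 1*(3*(1/4)) = 1*(3/4) = 3/4)
(u(57, -13) - 1392) + (-29*(-28) - 19) = (3/4 - 1392) + (-29*(-28) - 19) = -5565/4 + (812 - 19) = -5565/4 + 793 = -2393/4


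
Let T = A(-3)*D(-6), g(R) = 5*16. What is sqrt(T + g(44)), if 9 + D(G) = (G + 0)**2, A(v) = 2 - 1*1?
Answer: sqrt(107) ≈ 10.344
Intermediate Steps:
A(v) = 1 (A(v) = 2 - 1 = 1)
D(G) = -9 + G**2 (D(G) = -9 + (G + 0)**2 = -9 + G**2)
g(R) = 80
T = 27 (T = 1*(-9 + (-6)**2) = 1*(-9 + 36) = 1*27 = 27)
sqrt(T + g(44)) = sqrt(27 + 80) = sqrt(107)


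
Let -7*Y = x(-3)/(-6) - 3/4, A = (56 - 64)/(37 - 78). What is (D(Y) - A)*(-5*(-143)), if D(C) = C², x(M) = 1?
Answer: -36813205/289296 ≈ -127.25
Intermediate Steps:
A = 8/41 (A = -8/(-41) = -8*(-1/41) = 8/41 ≈ 0.19512)
Y = 11/84 (Y = -(1/(-6) - 3/4)/7 = -(1*(-⅙) - 3*¼)/7 = -(-⅙ - ¾)/7 = -⅐*(-11/12) = 11/84 ≈ 0.13095)
(D(Y) - A)*(-5*(-143)) = ((11/84)² - 1*8/41)*(-5*(-143)) = (121/7056 - 8/41)*715 = -51487/289296*715 = -36813205/289296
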